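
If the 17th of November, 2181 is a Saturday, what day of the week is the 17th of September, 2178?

Thursday

Count forward from the earlier date (September 17, 2178) to the later (November 17, 2181):
September 17, 2178 → September 17, 2179: 365 days.
September 17, 2179 → September 17, 2180: 366 days (2180 is a leap year).
September 17, 2180 → September 17, 2181: 365 days.
September 2181: 30 − 17 = 13 days remain.
Then October (31): 31 days.
November 1–17, 2181: 17 days.
Residual: 61 days.
Total: 1157 days.
1157 mod 7 = 2, so 2 days before Saturday is Thursday.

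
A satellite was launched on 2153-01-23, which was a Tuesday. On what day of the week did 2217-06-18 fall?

From January 23, 2153 to January 23, 2217: 64 years, of which 15 contain a Feb 29 — 49×365 + 15×366 = 23375 days.
(2200 is not a leap year (divisible by 100 but not 400).)
January 2217: 31 − 23 = 8 days remain.
Then February 2217 (28), March (31), April (30), May (31): 28 + 31 + 30 + 31 = 120 days.
June 1–18, 2217: 18 days.
Residual: 146 days.
Total: 23521 days.
23521 mod 7 = 1, so 1 day after Tuesday is Wednesday.

Wednesday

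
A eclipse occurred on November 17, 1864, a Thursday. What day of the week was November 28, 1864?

Within November 1864: 28 − 17 = 11 days.
11 mod 7 = 4, so 4 days after Thursday is Monday.

Monday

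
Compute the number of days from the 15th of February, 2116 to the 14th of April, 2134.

Day-of-year of February 15, 2116: 46.
Day-of-year of April 14, 2134: 104.
2116 has 366 days, so 366 − 46 = 320 days remain in 2116.
Full years 2117–2133: 13 common + 4 leap = 13×365 + 4×366 = 6209 days.
Total: 320 + 6209 + 104 = 6633 days.

6633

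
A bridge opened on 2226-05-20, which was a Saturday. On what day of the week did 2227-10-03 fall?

May 20, 2226 → May 20, 2227: 365 days.
May 2227: 31 − 20 = 11 days remain.
Then June (30), July (31), August (31), September (30): 30 + 31 + 31 + 30 = 122 days.
October 1–3, 2227: 3 days.
Residual: 136 days.
Total: 501 days.
501 mod 7 = 4, so 4 days after Saturday is Wednesday.

Wednesday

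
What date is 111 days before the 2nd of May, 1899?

the 11th of January, 1899

Count 111 days before May 2, 1899:
January 1899: 31 − 11 = 20 days remain.
Then February 1899 (28), March (31), April (30): 28 + 31 + 30 = 89 days.
May 1–2, 1899: 2 days.
Total: 20 + 89 + 2 = 111 days.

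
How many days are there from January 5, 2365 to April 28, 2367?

843

Day-of-year of January 5, 2365: 5.
Day-of-year of April 28, 2367: 118.
2365 has 365 days, so 365 − 5 = 360 days remain in 2365.
Full years: 2366: 365. Sum = 365.
Total: 360 + 365 + 118 = 843 days.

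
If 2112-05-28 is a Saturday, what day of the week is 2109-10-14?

Count forward from the earlier date (October 14, 2109) to the later (May 28, 2112):
Day-of-year of October 14, 2109: 287.
Day-of-year of May 28, 2112: 149.
2109 has 365 days, so 365 − 287 = 78 days remain in 2109.
Full years: 2110: 365; 2111: 365. Sum = 730.
Total: 78 + 730 + 149 = 957 days.
957 mod 7 = 5, so 5 days before Saturday is Monday.

Monday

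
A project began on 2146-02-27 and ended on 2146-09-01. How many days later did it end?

186

February 2146: 28 − 27 = 1 day remains (2146 is not a leap year, so February has 28 days).
Then March (31), April (30), May (31), June (30), July (31), August (31): 31 + 30 + 31 + 30 + 31 + 31 = 184 days.
September 1, 2146: 1 day.
Total: 1 + 184 + 1 = 186 days.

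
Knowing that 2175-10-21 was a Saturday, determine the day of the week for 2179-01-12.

Tuesday

October 21, 2175 → October 21, 2176: 366 days (2176 is a leap year).
October 21, 2176 → October 21, 2177: 365 days.
October 21, 2177 → October 21, 2178: 365 days.
October 2178: 31 − 21 = 10 days remain.
Then November (30), December (31): 30 + 31 = 61 days.
January 1–12, 2179: 12 days.
Residual: 83 days.
Total: 1179 days.
1179 mod 7 = 3, so 3 days after Saturday is Tuesday.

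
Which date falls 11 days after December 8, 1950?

December 19, 1950

Count 11 days after December 8, 1950:
Within December 1950: 19 − 8 = 11 days.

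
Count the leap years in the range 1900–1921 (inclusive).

Years divisible by 4 in [1900, 1921]: 1900, 1904, 1908, 1912, 1916, 1920.
Of these, 1900 is divisible by 100 but not 400, so not leap.
Leap years: 6 − 1 = 5.

5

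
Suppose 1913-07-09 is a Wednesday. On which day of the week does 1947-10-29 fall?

Day-of-year of July 9, 1913: 190.
Day-of-year of October 29, 1947: 302.
1913 has 365 days, so 365 − 190 = 175 days remain in 1913.
Full years 1914–1946: 25 common + 8 leap = 25×365 + 8×366 = 12053 days.
Total: 175 + 12053 + 302 = 12530 days.
12530 is a multiple of 7, so 1947-10-29 falls on the same weekday: Wednesday.

Wednesday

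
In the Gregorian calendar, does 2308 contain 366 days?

2308 is a leap year.

Yes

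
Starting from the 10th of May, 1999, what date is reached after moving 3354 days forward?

the 15th of July, 2008

Count 3354 days after May 10, 1999:
From May 10, 1999 to May 10, 2008: 9 years, of which 3 contain a Feb 29 — 6×365 + 3×366 = 3288 days.
(2000 is a leap year (divisible by 400).)
May 2008: 31 − 10 = 21 days remain.
Then June (30): 30 days.
July 1–15, 2008: 15 days.
Residual: 66 days.
Total: 3354 days.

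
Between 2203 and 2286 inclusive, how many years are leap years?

21

Years divisible by 4: 2204, 2208, …, 2284 — 21 in all.
No century exceptions apply. Count: 21.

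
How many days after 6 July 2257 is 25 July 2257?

19

Within July 2257: 25 − 6 = 19 days.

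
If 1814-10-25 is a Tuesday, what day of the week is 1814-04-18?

Monday

Count forward from the earlier date (April 18, 1814) to the later (October 25, 1814):
April 1814: 30 − 18 = 12 days remain.
Then May (31), June (30), July (31), August (31), September (30): 31 + 30 + 31 + 31 + 30 = 153 days.
October 1–25, 1814: 25 days.
Total: 12 + 153 + 25 = 190 days.
190 mod 7 = 1, so 1 day before Tuesday is Monday.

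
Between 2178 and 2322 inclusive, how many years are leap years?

34

Years divisible by 4: 2180, 2184, …, 2320 — 36 in all.
Of these, 2200, 2300 are divisible by 100 but not 400, so not leap.
Leap years: 36 − 2 = 34.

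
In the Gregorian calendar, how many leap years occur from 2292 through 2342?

Years divisible by 4: 2292, 2296, …, 2340 — 13 in all.
Of these, 2300 is divisible by 100 but not 400, so not leap.
Leap years: 13 − 1 = 12.

12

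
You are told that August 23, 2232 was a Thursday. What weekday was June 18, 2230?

Friday

Count forward from the earlier date (June 18, 2230) to the later (August 23, 2232):
Day-of-year of June 18, 2230: 169.
Day-of-year of August 23, 2232: 236.
2230 has 365 days, so 365 − 169 = 196 days remain in 2230.
Full years: 2231: 365. Sum = 365.
Total: 196 + 365 + 236 = 797 days.
797 mod 7 = 6, so 6 days before Thursday is Friday.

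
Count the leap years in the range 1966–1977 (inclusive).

3

Years divisible by 4 in [1966, 1977]: 1968, 1972, 1976.
No century exceptions apply. Count: 3.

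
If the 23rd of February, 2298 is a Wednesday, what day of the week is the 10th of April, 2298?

February 2298: 28 − 23 = 5 days remain (2298 is not a leap year, so February has 28 days).
Then March (31): 31 days.
April 1–10, 2298: 10 days.
Total: 5 + 31 + 10 = 46 days.
46 mod 7 = 4, so 4 days after Wednesday is Sunday.

Sunday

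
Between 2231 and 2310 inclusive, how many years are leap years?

Years divisible by 4: 2232, 2236, …, 2308 — 20 in all.
Of these, 2300 is divisible by 100 but not 400, so not leap.
Leap years: 20 − 1 = 19.

19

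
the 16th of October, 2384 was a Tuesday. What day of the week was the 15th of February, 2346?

Count forward from the earlier date (February 15, 2346) to the later (October 16, 2384):
Day-of-year of February 15, 2346: 46.
Day-of-year of October 16, 2384: 290.
2346 has 365 days, so 365 − 46 = 319 days remain in 2346.
Full years 2347–2383: 28 common + 9 leap = 28×365 + 9×366 = 13514 days.
Total: 319 + 13514 + 290 = 14123 days.
14123 mod 7 = 4, so 4 days before Tuesday is Friday.

Friday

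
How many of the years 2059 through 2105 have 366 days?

Years divisible by 4 in [2059, 2105]: 2060, 2064, 2068, 2072, 2076, 2080, 2084, 2088, 2092, 2096, 2100, 2104.
Of these, 2100 is divisible by 100 but not 400, so not leap.
Leap years: 12 − 1 = 11.

11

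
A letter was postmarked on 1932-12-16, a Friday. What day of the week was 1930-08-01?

Count forward from the earlier date (August 1, 1930) to the later (December 16, 1932):
August 1930: 31 − 1 = 30 days remain.
Then 27 full months totalling 822 days.
December 1–16, 1932: 16 days.
Total: 30 + 822 + 16 = 868 days.
868 is a multiple of 7, so 1930-08-01 falls on the same weekday: Friday.

Friday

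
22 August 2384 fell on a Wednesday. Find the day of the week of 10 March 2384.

Count forward from the earlier date (March 10, 2384) to the later (August 22, 2384):
March 2384: 31 − 10 = 21 days remain.
Then April (30), May (31), June (30), July (31): 30 + 31 + 30 + 31 = 122 days.
August 1–22, 2384: 22 days.
Total: 21 + 122 + 22 = 165 days.
165 mod 7 = 4, so 4 days before Wednesday is Saturday.

Saturday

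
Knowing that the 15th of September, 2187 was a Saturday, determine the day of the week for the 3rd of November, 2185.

Count forward from the earlier date (November 3, 2185) to the later (September 15, 2187):
November 2185: 30 − 3 = 27 days remain.
Then 21 full months totalling 639 days.
September 1–15, 2187: 15 days.
Total: 27 + 639 + 15 = 681 days.
681 mod 7 = 2, so 2 days before Saturday is Thursday.

Thursday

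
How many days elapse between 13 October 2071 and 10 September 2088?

Day-of-year of October 13, 2071: 286.
Day-of-year of September 10, 2088: 254.
2071 has 365 days, so 365 − 286 = 79 days remain in 2071.
Full years 2072–2087: 12 common + 4 leap = 12×365 + 4×366 = 5844 days.
Total: 79 + 5844 + 254 = 6177 days.

6177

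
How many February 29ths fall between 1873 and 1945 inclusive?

Years divisible by 4: 1876, 1880, …, 1944 — 18 in all.
Of these, 1900 is divisible by 100 but not 400, so not leap.
Leap years: 18 − 1 = 17.

17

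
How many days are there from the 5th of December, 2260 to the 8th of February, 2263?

795

Day-of-year of December 5, 2260: 340.
Day-of-year of February 8, 2263: 39.
2260 has 366 days, so 366 − 340 = 26 days remain in 2260.
Full years: 2261: 365; 2262: 365. Sum = 730.
Total: 26 + 730 + 39 = 795 days.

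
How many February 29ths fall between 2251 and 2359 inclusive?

Years divisible by 4: 2252, 2256, …, 2356 — 27 in all.
Of these, 2300 is divisible by 100 but not 400, so not leap.
Leap years: 27 − 1 = 26.

26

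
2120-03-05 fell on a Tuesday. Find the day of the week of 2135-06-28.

Tuesday

Day-of-year of March 5, 2120: 65.
Day-of-year of June 28, 2135: 179.
2120 has 366 days, so 366 − 65 = 301 days remain in 2120.
Full years 2121–2134: 11 common + 3 leap = 11×365 + 3×366 = 5113 days.
Total: 301 + 5113 + 179 = 5593 days.
5593 is a multiple of 7, so 2135-06-28 falls on the same weekday: Tuesday.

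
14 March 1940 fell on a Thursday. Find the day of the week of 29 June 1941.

Sunday

March 1940: 31 − 14 = 17 days remain.
Then 14 full months totalling 426 days.
June 1–29, 1941: 29 days.
Total: 17 + 426 + 29 = 472 days.
472 mod 7 = 3, so 3 days after Thursday is Sunday.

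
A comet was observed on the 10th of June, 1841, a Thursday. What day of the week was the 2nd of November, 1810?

Friday

Count forward from the earlier date (November 2, 1810) to the later (June 10, 1841):
Day-of-year of November 2, 1810: 306.
Day-of-year of June 10, 1841: 161.
1810 has 365 days, so 365 − 306 = 59 days remain in 1810.
Full years 1811–1840: 22 common + 8 leap = 22×365 + 8×366 = 10958 days.
Total: 59 + 10958 + 161 = 11178 days.
11178 mod 7 = 6, so 6 days before Thursday is Friday.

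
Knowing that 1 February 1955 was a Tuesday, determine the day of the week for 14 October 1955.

February 1955: 28 − 1 = 27 days remain (1955 is not a leap year, so February has 28 days).
Then March (31), April (30), May (31), June (30), July (31), August (31), September (30): 31 + 30 + 31 + 30 + 31 + 31 + 30 = 214 days.
October 1–14, 1955: 14 days.
Total: 27 + 214 + 14 = 255 days.
255 mod 7 = 3, so 3 days after Tuesday is Friday.

Friday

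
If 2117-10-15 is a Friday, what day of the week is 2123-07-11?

Day-of-year of October 15, 2117: 288.
Day-of-year of July 11, 2123: 192.
2117 has 365 days, so 365 − 288 = 77 days remain in 2117.
Full years: 2118: 365; 2119: 365; 2120: 366; 2121: 365; 2122: 365. Sum = 1826.
Total: 77 + 1826 + 192 = 2095 days.
2095 mod 7 = 2, so 2 days after Friday is Sunday.

Sunday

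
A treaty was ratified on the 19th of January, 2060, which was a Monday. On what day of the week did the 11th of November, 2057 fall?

Count forward from the earlier date (November 11, 2057) to the later (January 19, 2060):
November 11, 2057 → November 11, 2058: 365 days.
November 11, 2058 → November 11, 2059: 365 days.
November 2059: 30 − 11 = 19 days remain.
Then December (31): 31 days.
January 1–19, 2060: 19 days.
Residual: 69 days.
Total: 799 days.
799 mod 7 = 1, so 1 day before Monday is Sunday.

Sunday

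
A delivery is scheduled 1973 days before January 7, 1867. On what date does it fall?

August 13, 1861

Count 1973 days before January 7, 1867:
August 13, 1861 → August 13, 1862: 365 days.
August 13, 1862 → August 13, 1863: 365 days.
August 13, 1863 → August 13, 1864: 366 days (1864 is a leap year).
August 13, 1864 → August 13, 1865: 365 days.
August 13, 1865 → August 13, 1866: 365 days.
August 1866: 31 − 13 = 18 days remain.
Then September (30), October (31), November (30), December (31): 30 + 31 + 30 + 31 = 122 days.
January 1–7, 1867: 7 days.
Residual: 147 days.
Total: 1973 days.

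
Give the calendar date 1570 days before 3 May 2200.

14 January 2196

Count 1570 days before May 3, 2200:
Day-of-year of January 14, 2196: 14.
Day-of-year of May 3, 2200: 123.
2196 has 366 days, so 366 − 14 = 352 days remain in 2196.
Full years: 2197: 365; 2198: 365; 2199: 365. Sum = 1095.
Total: 352 + 1095 + 123 = 1570 days.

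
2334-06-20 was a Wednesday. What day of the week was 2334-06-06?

Count forward from the earlier date (June 6, 2334) to the later (June 20, 2334):
Within June 2334: 20 − 6 = 14 days.
14 is a multiple of 7, so 2334-06-06 falls on the same weekday: Wednesday.

Wednesday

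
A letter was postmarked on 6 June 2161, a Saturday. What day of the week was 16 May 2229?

Saturday

From June 6, 2161 to June 6, 2228: 67 years, of which 16 contain a Feb 29 — 51×365 + 16×366 = 24471 days.
(2200 is not a leap year (divisible by 100 but not 400).)
June 2228: 30 − 6 = 24 days remain.
Then 10 full months totalling 304 days.
May 1–16, 2229: 16 days.
Residual: 344 days.
Total: 24815 days.
24815 is a multiple of 7, so 16 May 2229 falls on the same weekday: Saturday.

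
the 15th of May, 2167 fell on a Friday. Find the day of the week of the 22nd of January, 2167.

Count forward from the earlier date (January 22, 2167) to the later (May 15, 2167):
January 2167: 31 − 22 = 9 days remain.
Then February 2167 (28), March (31), April (30): 28 + 31 + 30 = 89 days.
May 1–15, 2167: 15 days.
Total: 9 + 89 + 15 = 113 days.
113 mod 7 = 1, so 1 day before Friday is Thursday.

Thursday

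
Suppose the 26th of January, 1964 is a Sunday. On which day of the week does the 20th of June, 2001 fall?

Wednesday

From January 26, 1964 to January 26, 2001: 37 years, of which 10 contain a Feb 29 — 27×365 + 10×366 = 13515 days.
(2000 is a leap year (divisible by 400).)
January 2001: 31 − 26 = 5 days remain.
Then February 2001 (28), March (31), April (30), May (31): 28 + 31 + 30 + 31 = 120 days.
June 1–20, 2001: 20 days.
Residual: 145 days.
Total: 13660 days.
13660 mod 7 = 3, so 3 days after Sunday is Wednesday.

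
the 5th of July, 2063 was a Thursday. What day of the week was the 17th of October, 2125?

Wednesday

From July 5, 2063 to July 5, 2125: 62 years, of which 15 contain a Feb 29 — 47×365 + 15×366 = 22645 days.
(2100 is not a leap year (divisible by 100 but not 400).)
July 2125: 31 − 5 = 26 days remain.
Then August (31), September (30): 31 + 30 = 61 days.
October 1–17, 2125: 17 days.
Residual: 104 days.
Total: 22749 days.
22749 mod 7 = 6, so 6 days after Thursday is Wednesday.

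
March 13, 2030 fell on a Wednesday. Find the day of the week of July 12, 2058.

From March 13, 2030 to March 13, 2058: 28 years, of which 7 contain a Feb 29 — 21×365 + 7×366 = 10227 days.
March 2058: 31 − 13 = 18 days remain.
Then April (30), May (31), June (30): 30 + 31 + 30 = 91 days.
July 1–12, 2058: 12 days.
Residual: 121 days.
Total: 10348 days.
10348 mod 7 = 2, so 2 days after Wednesday is Friday.

Friday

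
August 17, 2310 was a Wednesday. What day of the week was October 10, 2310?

August 2310: 31 − 17 = 14 days remain.
Then September (30): 30 days.
October 1–10, 2310: 10 days.
Total: 14 + 30 + 10 = 54 days.
54 mod 7 = 5, so 5 days after Wednesday is Monday.

Monday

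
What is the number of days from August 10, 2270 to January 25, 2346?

From August 10, 2270 to August 10, 2345: 75 years, of which 18 contain a Feb 29 — 57×365 + 18×366 = 27393 days.
(2300 is not a leap year (divisible by 100 but not 400).)
August 2345: 31 − 10 = 21 days remain.
Then September (30), October (31), November (30), December (31): 30 + 31 + 30 + 31 = 122 days.
January 1–25, 2346: 25 days.
Residual: 168 days.
Total: 27561 days.

27561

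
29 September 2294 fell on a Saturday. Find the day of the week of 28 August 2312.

Wednesday

Day-of-year of September 29, 2294: 272.
Day-of-year of August 28, 2312: 241.
2294 has 365 days, so 365 − 272 = 93 days remain in 2294.
Full years 2295–2311: 14 common + 3 leap = 14×365 + 3×366 = 6208 days.
Total: 93 + 6208 + 241 = 6542 days.
6542 mod 7 = 4, so 4 days after Saturday is Wednesday.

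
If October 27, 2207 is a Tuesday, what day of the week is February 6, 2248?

From October 27, 2207 to October 27, 2247: 40 years, of which 10 contain a Feb 29 — 30×365 + 10×366 = 14610 days.
October 2247: 31 − 27 = 4 days remain.
Then November (30), December (31), January (31): 30 + 31 + 31 = 92 days.
February 1–6, 2248: 6 days (2248 is a leap year).
Residual: 102 days.
Total: 14712 days.
14712 mod 7 = 5, so 5 days after Tuesday is Sunday.

Sunday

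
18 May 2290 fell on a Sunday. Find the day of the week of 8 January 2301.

From May 18, 2290 to May 18, 2300: 10 years, of which 2 contain a Feb 29 — 8×365 + 2×366 = 3652 days.
(2300 is not a leap year (divisible by 100 but not 400).)
May 2300: 31 − 18 = 13 days remain.
Then June (30), July (31), August (31), September (30), October (31), November (30), December (31): 30 + 31 + 31 + 30 + 31 + 30 + 31 = 214 days.
January 1–8, 2301: 8 days.
Residual: 235 days.
Total: 3887 days.
3887 mod 7 = 2, so 2 days after Sunday is Tuesday.

Tuesday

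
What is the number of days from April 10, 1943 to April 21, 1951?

2933

Day-of-year of April 10, 1943: 100.
Day-of-year of April 21, 1951: 111.
1943 has 365 days, so 365 − 100 = 265 days remain in 1943.
Full years 1944–1950: 5 common + 2 leap = 5×365 + 2×366 = 2557 days.
Total: 265 + 2557 + 111 = 2933 days.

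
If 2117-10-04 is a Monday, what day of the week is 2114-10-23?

Count forward from the earlier date (October 23, 2114) to the later (October 4, 2117):
Day-of-year of October 23, 2114: 296.
Day-of-year of October 4, 2117: 277.
2114 has 365 days, so 365 − 296 = 69 days remain in 2114.
Full years: 2115: 365; 2116: 366. Sum = 731.
Total: 69 + 731 + 277 = 1077 days.
1077 mod 7 = 6, so 6 days before Monday is Tuesday.

Tuesday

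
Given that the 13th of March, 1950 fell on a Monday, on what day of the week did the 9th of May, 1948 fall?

Count forward from the earlier date (May 9, 1948) to the later (March 13, 1950):
May 9, 1948 → May 9, 1949: 365 days.
May 1949: 31 − 9 = 22 days remain.
Then 9 full months totalling 273 days.
March 1–13, 1950: 13 days.
Residual: 308 days.
Total: 673 days.
673 mod 7 = 1, so 1 day before Monday is Sunday.

Sunday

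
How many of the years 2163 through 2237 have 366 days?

18

Years divisible by 4: 2164, 2168, …, 2236 — 19 in all.
Of these, 2200 is divisible by 100 but not 400, so not leap.
Leap years: 19 − 1 = 18.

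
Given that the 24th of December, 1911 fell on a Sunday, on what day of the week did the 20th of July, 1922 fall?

Day-of-year of December 24, 1911: 358.
Day-of-year of July 20, 1922: 201.
1911 has 365 days, so 365 − 358 = 7 days remain in 1911.
Full years 1912–1921: 7 common + 3 leap = 7×365 + 3×366 = 3653 days.
Total: 7 + 3653 + 201 = 3861 days.
3861 mod 7 = 4, so 4 days after Sunday is Thursday.

Thursday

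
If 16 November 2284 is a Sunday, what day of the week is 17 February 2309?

Wednesday

Day-of-year of November 16, 2284: 321.
Day-of-year of February 17, 2309: 48.
2284 has 366 days, so 366 − 321 = 45 days remain in 2284.
Full years 2285–2308: 19 common + 5 leap = 19×365 + 5×366 = 8765 days.
Total: 45 + 8765 + 48 = 8858 days.
8858 mod 7 = 3, so 3 days after Sunday is Wednesday.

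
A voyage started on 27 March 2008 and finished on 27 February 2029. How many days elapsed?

Day-of-year of March 27, 2008: 87.
Day-of-year of February 27, 2029: 58.
2008 has 366 days, so 366 − 87 = 279 days remain in 2008.
Full years 2009–2028: 15 common + 5 leap = 15×365 + 5×366 = 7305 days.
Total: 279 + 7305 + 58 = 7642 days.

7642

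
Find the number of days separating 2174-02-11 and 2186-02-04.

Day-of-year of February 11, 2174: 42.
Day-of-year of February 4, 2186: 35.
2174 has 365 days, so 365 − 42 = 323 days remain in 2174.
Full years 2175–2185: 8 common + 3 leap = 8×365 + 3×366 = 4018 days.
Total: 323 + 4018 + 35 = 4376 days.

4376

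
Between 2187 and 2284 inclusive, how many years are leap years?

24

Years divisible by 4: 2188, 2192, …, 2284 — 25 in all.
Of these, 2200 is divisible by 100 but not 400, so not leap.
Leap years: 25 − 1 = 24.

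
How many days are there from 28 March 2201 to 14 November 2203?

961

March 28, 2201 → March 28, 2202: 365 days.
March 28, 2202 → March 28, 2203: 365 days.
March 2203: 31 − 28 = 3 days remain.
Then April (30), May (31), June (30), July (31), August (31), September (30), October (31): 30 + 31 + 30 + 31 + 31 + 30 + 31 = 214 days.
November 1–14, 2203: 14 days.
Residual: 231 days.
Total: 961 days.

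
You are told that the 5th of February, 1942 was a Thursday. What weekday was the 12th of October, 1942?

February 1942: 28 − 5 = 23 days remain (1942 is not a leap year, so February has 28 days).
Then March (31), April (30), May (31), June (30), July (31), August (31), September (30): 31 + 30 + 31 + 30 + 31 + 31 + 30 = 214 days.
October 1–12, 1942: 12 days.
Total: 23 + 214 + 12 = 249 days.
249 mod 7 = 4, so 4 days after Thursday is Monday.

Monday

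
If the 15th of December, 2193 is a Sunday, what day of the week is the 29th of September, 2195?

Tuesday

December 15, 2193 → December 15, 2194: 365 days.
December 2194: 31 − 15 = 16 days remain.
Then January (31), February 2195 (28), March (31), April (30), May (31), June (30), July (31), August (31): 31 + 28 + 31 + 30 + 31 + 30 + 31 + 31 = 243 days.
September 1–29, 2195: 29 days.
Residual: 288 days.
Total: 653 days.
653 mod 7 = 2, so 2 days after Sunday is Tuesday.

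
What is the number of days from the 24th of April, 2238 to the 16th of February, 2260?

7968

From April 24, 2238 to April 24, 2259: 21 years, of which 5 contain a Feb 29 — 16×365 + 5×366 = 7670 days.
April 2259: 30 − 24 = 6 days remain.
Then 9 full months totalling 276 days.
February 1–16, 2260: 16 days (2260 is a leap year).
Residual: 298 days.
Total: 7968 days.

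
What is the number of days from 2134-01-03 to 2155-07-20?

7868

From January 3, 2134 to January 3, 2155: 21 years, of which 5 contain a Feb 29 — 16×365 + 5×366 = 7670 days.
January 2155: 31 − 3 = 28 days remain.
Then February 2155 (28), March (31), April (30), May (31), June (30): 28 + 31 + 30 + 31 + 30 = 150 days.
July 1–20, 2155: 20 days.
Residual: 198 days.
Total: 7868 days.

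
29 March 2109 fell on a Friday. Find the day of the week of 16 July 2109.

March 2109: 31 − 29 = 2 days remain.
Then April (30), May (31), June (30): 30 + 31 + 30 = 91 days.
July 1–16, 2109: 16 days.
Total: 2 + 91 + 16 = 109 days.
109 mod 7 = 4, so 4 days after Friday is Tuesday.

Tuesday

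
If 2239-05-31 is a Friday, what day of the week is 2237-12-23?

Saturday

Count forward from the earlier date (December 23, 2237) to the later (May 31, 2239):
Day-of-year of December 23, 2237: 357.
Day-of-year of May 31, 2239: 151.
2237 has 365 days, so 365 − 357 = 8 days remain in 2237.
Full years: 2238: 365. Sum = 365.
Total: 8 + 365 + 151 = 524 days.
524 mod 7 = 6, so 6 days before Friday is Saturday.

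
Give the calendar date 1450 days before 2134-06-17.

2130-06-28

Count 1450 days before June 17, 2134:
Day-of-year of June 28, 2130: 179.
Day-of-year of June 17, 2134: 168.
2130 has 365 days, so 365 − 179 = 186 days remain in 2130.
Full years: 2131: 365; 2132: 366; 2133: 365. Sum = 1096.
Total: 186 + 1096 + 168 = 1450 days.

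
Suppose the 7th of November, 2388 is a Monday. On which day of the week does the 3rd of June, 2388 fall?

Count forward from the earlier date (June 3, 2388) to the later (November 7, 2388):
June 2388: 30 − 3 = 27 days remain.
Then July (31), August (31), September (30), October (31): 31 + 31 + 30 + 31 = 123 days.
November 1–7, 2388: 7 days.
Total: 27 + 123 + 7 = 157 days.
157 mod 7 = 3, so 3 days before Monday is Friday.

Friday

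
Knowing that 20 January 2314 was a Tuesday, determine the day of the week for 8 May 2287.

Sunday

Count forward from the earlier date (May 8, 2287) to the later (January 20, 2314):
From May 8, 2287 to May 8, 2313: 26 years, of which 6 contain a Feb 29 — 20×365 + 6×366 = 9496 days.
(2300 is not a leap year (divisible by 100 but not 400).)
May 2313: 31 − 8 = 23 days remain.
Then June (30), July (31), August (31), September (30), October (31), November (30), December (31): 30 + 31 + 31 + 30 + 31 + 30 + 31 = 214 days.
January 1–20, 2314: 20 days.
Residual: 257 days.
Total: 9753 days.
9753 mod 7 = 2, so 2 days before Tuesday is Sunday.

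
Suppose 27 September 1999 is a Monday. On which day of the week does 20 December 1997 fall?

Saturday

Count forward from the earlier date (December 20, 1997) to the later (September 27, 1999):
Day-of-year of December 20, 1997: 354.
Day-of-year of September 27, 1999: 270.
1997 has 365 days, so 365 − 354 = 11 days remain in 1997.
Full years: 1998: 365. Sum = 365.
Total: 11 + 365 + 270 = 646 days.
646 mod 7 = 2, so 2 days before Monday is Saturday.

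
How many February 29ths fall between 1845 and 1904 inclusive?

Years divisible by 4: 1848, 1852, …, 1904 — 15 in all.
Of these, 1900 is divisible by 100 but not 400, so not leap.
Leap years: 15 − 1 = 14.

14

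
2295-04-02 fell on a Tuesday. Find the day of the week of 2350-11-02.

Thursday

Day-of-year of April 2, 2295: 92.
Day-of-year of November 2, 2350: 306.
2295 has 365 days, so 365 − 92 = 273 days remain in 2295.
Full years 2296–2349: 41 common + 13 leap = 41×365 + 13×366 = 19723 days.
Total: 273 + 19723 + 306 = 20302 days.
20302 mod 7 = 2, so 2 days after Tuesday is Thursday.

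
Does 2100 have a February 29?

No

2100 is not a leap year (divisible by 100 but not 400).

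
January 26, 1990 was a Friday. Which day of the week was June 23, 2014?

Day-of-year of January 26, 1990: 26.
Day-of-year of June 23, 2014: 174.
1990 has 365 days, so 365 − 26 = 339 days remain in 1990.
Full years 1991–2013: 17 common + 6 leap = 17×365 + 6×366 = 8401 days.
Total: 339 + 8401 + 174 = 8914 days.
8914 mod 7 = 3, so 3 days after Friday is Monday.

Monday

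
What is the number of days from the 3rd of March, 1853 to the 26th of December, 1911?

21481

From March 3, 1853 to March 3, 1911: 58 years, of which 13 contain a Feb 29 — 45×365 + 13×366 = 21183 days.
(1900 is not a leap year (divisible by 100 but not 400).)
March 1911: 31 − 3 = 28 days remain.
Then April (30), May (31), June (30), July (31), August (31), September (30), October (31), November (30): 30 + 31 + 30 + 31 + 31 + 30 + 31 + 30 = 244 days.
December 1–26, 1911: 26 days.
Residual: 298 days.
Total: 21481 days.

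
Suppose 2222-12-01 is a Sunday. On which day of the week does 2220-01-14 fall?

Count forward from the earlier date (January 14, 2220) to the later (December 1, 2222):
Day-of-year of January 14, 2220: 14.
Day-of-year of December 1, 2222: 335.
2220 has 366 days, so 366 − 14 = 352 days remain in 2220.
Full years: 2221: 365. Sum = 365.
Total: 352 + 365 + 335 = 1052 days.
1052 mod 7 = 2, so 2 days before Sunday is Friday.

Friday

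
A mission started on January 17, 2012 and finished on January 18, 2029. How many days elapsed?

6211

Day-of-year of January 17, 2012: 17.
Day-of-year of January 18, 2029: 18.
2012 has 366 days, so 366 − 17 = 349 days remain in 2012.
Full years 2013–2028: 12 common + 4 leap = 12×365 + 4×366 = 5844 days.
Total: 349 + 5844 + 18 = 6211 days.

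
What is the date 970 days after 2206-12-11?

2209-08-07

Count 970 days after December 11, 2206:
Day-of-year of December 11, 2206: 345.
Day-of-year of August 7, 2209: 219.
2206 has 365 days, so 365 − 345 = 20 days remain in 2206.
Full years: 2207: 365; 2208: 366. Sum = 731.
Total: 20 + 731 + 219 = 970 days.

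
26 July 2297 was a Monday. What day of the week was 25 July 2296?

Saturday

Count forward from the earlier date (July 25, 2296) to the later (July 26, 2297):
Day-of-year of July 25, 2296: 207.
Day-of-year of July 26, 2297: 207.
2296 has 366 days, so 366 − 207 = 159 days remain in 2296.
Total: 159 + 207 = 366 days.
366 mod 7 = 2, so 2 days before Monday is Saturday.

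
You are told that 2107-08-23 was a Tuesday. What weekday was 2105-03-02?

Monday

Count forward from the earlier date (March 2, 2105) to the later (August 23, 2107):
March 2105: 31 − 2 = 29 days remain.
Then 28 full months totalling 852 days.
August 1–23, 2107: 23 days.
Total: 29 + 852 + 23 = 904 days.
904 mod 7 = 1, so 1 day before Tuesday is Monday.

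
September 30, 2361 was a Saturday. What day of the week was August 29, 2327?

Monday

Count forward from the earlier date (August 29, 2327) to the later (September 30, 2361):
Day-of-year of August 29, 2327: 241.
Day-of-year of September 30, 2361: 273.
2327 has 365 days, so 365 − 241 = 124 days remain in 2327.
Full years 2328–2360: 24 common + 9 leap = 24×365 + 9×366 = 12054 days.
Total: 124 + 12054 + 273 = 12451 days.
12451 mod 7 = 5, so 5 days before Saturday is Monday.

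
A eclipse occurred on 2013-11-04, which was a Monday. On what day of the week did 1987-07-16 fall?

Thursday

Count forward from the earlier date (July 16, 1987) to the later (November 4, 2013):
From July 16, 1987 to July 16, 2013: 26 years, of which 7 contain a Feb 29 — 19×365 + 7×366 = 9497 days.
(2000 is a leap year (divisible by 400).)
July 2013: 31 − 16 = 15 days remain.
Then August (31), September (30), October (31): 31 + 30 + 31 = 92 days.
November 1–4, 2013: 4 days.
Residual: 111 days.
Total: 9608 days.
9608 mod 7 = 4, so 4 days before Monday is Thursday.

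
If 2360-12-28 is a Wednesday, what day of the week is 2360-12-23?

Count forward from the earlier date (December 23, 2360) to the later (December 28, 2360):
Within December 2360: 28 − 23 = 5 days.
5 mod 7 = 5, so 5 days before Wednesday is Friday.

Friday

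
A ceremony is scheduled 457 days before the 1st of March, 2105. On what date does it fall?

the 30th of November, 2103

Count 457 days before March 1, 2105:
Day-of-year of November 30, 2103: 334.
Day-of-year of March 1, 2105: 60.
2103 has 365 days, so 365 − 334 = 31 days remain in 2103.
Full years: 2104: 366. Sum = 366.
Total: 31 + 366 + 60 = 457 days.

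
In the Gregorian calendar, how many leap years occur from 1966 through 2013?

12

Years divisible by 4 in [1966, 2013]: 1968, 1972, 1976, 1980, 1984, 1988, 1992, 1996, 2000, 2004, 2008, 2012.
2000 is divisible by 400, so still leap.
No century exceptions apply. Count: 12.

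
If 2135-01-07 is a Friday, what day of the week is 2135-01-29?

Within January 2135: 29 − 7 = 22 days.
22 mod 7 = 1, so 1 day after Friday is Saturday.

Saturday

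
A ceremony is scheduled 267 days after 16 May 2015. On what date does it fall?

7 February 2016

Count 267 days after May 16, 2015:
May 2015: 31 − 16 = 15 days remain.
Then June (30), July (31), August (31), September (30), October (31), November (30), December (31), January (31): 30 + 31 + 31 + 30 + 31 + 30 + 31 + 31 = 245 days.
February 1–7, 2016: 7 days (2016 is a leap year).
Total: 15 + 245 + 7 = 267 days.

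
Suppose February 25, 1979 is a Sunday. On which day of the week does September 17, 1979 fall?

Monday

February 1979: 28 − 25 = 3 days remain (1979 is not a leap year, so February has 28 days).
Then March (31), April (30), May (31), June (30), July (31), August (31): 31 + 30 + 31 + 30 + 31 + 31 = 184 days.
September 1–17, 1979: 17 days.
Total: 3 + 184 + 17 = 204 days.
204 mod 7 = 1, so 1 day after Sunday is Monday.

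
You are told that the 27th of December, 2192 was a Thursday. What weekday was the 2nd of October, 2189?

Count forward from the earlier date (October 2, 2189) to the later (December 27, 2192):
October 2, 2189 → October 2, 2190: 365 days.
October 2, 2190 → October 2, 2191: 365 days.
October 2, 2191 → October 2, 2192: 366 days (2192 is a leap year).
October 2192: 31 − 2 = 29 days remain.
Then November (30): 30 days.
December 1–27, 2192: 27 days.
Residual: 86 days.
Total: 1182 days.
1182 mod 7 = 6, so 6 days before Thursday is Friday.

Friday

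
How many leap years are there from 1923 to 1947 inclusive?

Years divisible by 4 in [1923, 1947]: 1924, 1928, 1932, 1936, 1940, 1944.
No century exceptions apply. Count: 6.

6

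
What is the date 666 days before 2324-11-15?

2323-01-19

Count 666 days before November 15, 2324:
Day-of-year of January 19, 2323: 19.
Day-of-year of November 15, 2324: 320.
2323 has 365 days, so 365 − 19 = 346 days remain in 2323.
Total: 346 + 320 = 666 days.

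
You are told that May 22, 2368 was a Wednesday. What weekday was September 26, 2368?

May 2368: 31 − 22 = 9 days remain.
Then June (30), July (31), August (31): 30 + 31 + 31 = 92 days.
September 1–26, 2368: 26 days.
Total: 9 + 92 + 26 = 127 days.
127 mod 7 = 1, so 1 day after Wednesday is Thursday.

Thursday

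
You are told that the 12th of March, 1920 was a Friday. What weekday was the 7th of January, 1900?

Sunday

Count forward from the earlier date (January 7, 1900) to the later (March 12, 1920):
Day-of-year of January 7, 1900: 7.
Day-of-year of March 12, 1920: 72.
1900 has 365 days, so 365 − 7 = 358 days remain in 1900.
Full years 1901–1919: 15 common + 4 leap = 15×365 + 4×366 = 6939 days.
Total: 358 + 6939 + 72 = 7369 days.
7369 mod 7 = 5, so 5 days before Friday is Sunday.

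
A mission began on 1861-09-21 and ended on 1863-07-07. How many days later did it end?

654

September 1861: 30 − 21 = 9 days remain.
Then 21 full months totalling 638 days.
July 1–7, 1863: 7 days.
Total: 9 + 638 + 7 = 654 days.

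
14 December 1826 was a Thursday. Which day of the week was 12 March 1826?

Sunday

Count forward from the earlier date (March 12, 1826) to the later (December 14, 1826):
March 1826: 31 − 12 = 19 days remain.
Then April (30), May (31), June (30), July (31), August (31), September (30), October (31), November (30): 30 + 31 + 30 + 31 + 31 + 30 + 31 + 30 = 244 days.
December 1–14, 1826: 14 days.
Total: 19 + 244 + 14 = 277 days.
277 mod 7 = 4, so 4 days before Thursday is Sunday.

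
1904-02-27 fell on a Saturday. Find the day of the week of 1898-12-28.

Count forward from the earlier date (December 28, 1898) to the later (February 27, 1904):
Day-of-year of December 28, 1898: 362.
Day-of-year of February 27, 1904: 58.
1898 has 365 days, so 365 − 362 = 3 days remain in 1898.
Full years: 1899: 365; 1900: 365; 1901: 365; 1902: 365; 1903: 365. Sum = 1825.
Total: 3 + 1825 + 58 = 1886 days.
1886 mod 7 = 3, so 3 days before Saturday is Wednesday.

Wednesday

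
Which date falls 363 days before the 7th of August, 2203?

the 9th of August, 2202

Count 363 days before August 7, 2203:
Day-of-year of August 9, 2202: 221.
Day-of-year of August 7, 2203: 219.
2202 has 365 days, so 365 − 221 = 144 days remain in 2202.
Total: 144 + 219 = 363 days.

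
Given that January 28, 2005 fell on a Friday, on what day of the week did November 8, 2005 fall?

January 2005: 31 − 28 = 3 days remain.
Then 9 full months totalling 273 days.
November 1–8, 2005: 8 days.
Total: 3 + 273 + 8 = 284 days.
284 mod 7 = 4, so 4 days after Friday is Tuesday.

Tuesday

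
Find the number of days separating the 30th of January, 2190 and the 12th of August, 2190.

January 2190: 31 − 30 = 1 day remains.
Then February 2190 (28), March (31), April (30), May (31), June (30), July (31): 28 + 31 + 30 + 31 + 30 + 31 = 181 days.
August 1–12, 2190: 12 days.
Total: 1 + 181 + 12 = 194 days.

194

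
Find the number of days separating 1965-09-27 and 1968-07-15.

September 27, 1965 → September 27, 1966: 365 days.
September 27, 1966 → September 27, 1967: 365 days.
September 1967: 30 − 27 = 3 days remain.
Then 9 full months totalling 274 days.
July 1–15, 1968: 15 days.
Residual: 292 days.
Total: 1022 days.

1022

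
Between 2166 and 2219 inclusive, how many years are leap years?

12

Years divisible by 4: 2168, 2172, …, 2216 — 13 in all.
Of these, 2200 is divisible by 100 but not 400, so not leap.
Leap years: 13 − 1 = 12.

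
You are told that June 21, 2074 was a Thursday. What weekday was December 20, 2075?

Friday

June 2074: 30 − 21 = 9 days remain.
Then 17 full months totalling 518 days.
December 1–20, 2075: 20 days.
Total: 9 + 518 + 20 = 547 days.
547 mod 7 = 1, so 1 day after Thursday is Friday.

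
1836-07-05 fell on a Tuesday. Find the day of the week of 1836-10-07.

July 1836: 31 − 5 = 26 days remain.
Then August (31), September (30): 31 + 30 = 61 days.
October 1–7, 1836: 7 days.
Total: 26 + 61 + 7 = 94 days.
94 mod 7 = 3, so 3 days after Tuesday is Friday.

Friday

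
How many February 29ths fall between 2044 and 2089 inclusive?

12

Years divisible by 4 in [2044, 2089]: 2044, 2048, 2052, 2056, 2060, 2064, 2068, 2072, 2076, 2080, 2084, 2088.
No century exceptions apply. Count: 12.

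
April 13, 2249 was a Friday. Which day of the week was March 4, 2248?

Saturday

Count forward from the earlier date (March 4, 2248) to the later (April 13, 2249):
March 2248: 31 − 4 = 27 days remain.
Then 12 full months totalling 365 days.
April 1–13, 2249: 13 days.
Total: 27 + 365 + 13 = 405 days.
405 mod 7 = 6, so 6 days before Friday is Saturday.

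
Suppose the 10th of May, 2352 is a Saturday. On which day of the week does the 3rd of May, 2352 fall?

Count forward from the earlier date (May 3, 2352) to the later (May 10, 2352):
Within May 2352: 10 − 3 = 7 days.
7 is a multiple of 7, so the 3rd of May, 2352 falls on the same weekday: Saturday.

Saturday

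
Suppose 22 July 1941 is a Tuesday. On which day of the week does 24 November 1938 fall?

Thursday

Count forward from the earlier date (November 24, 1938) to the later (July 22, 1941):
Day-of-year of November 24, 1938: 328.
Day-of-year of July 22, 1941: 203.
1938 has 365 days, so 365 − 328 = 37 days remain in 1938.
Full years: 1939: 365; 1940: 366. Sum = 731.
Total: 37 + 731 + 203 = 971 days.
971 mod 7 = 5, so 5 days before Tuesday is Thursday.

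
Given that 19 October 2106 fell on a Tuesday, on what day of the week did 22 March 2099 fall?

Sunday

Count forward from the earlier date (March 22, 2099) to the later (October 19, 2106):
From March 22, 2099 to March 22, 2106: 7 years, of which 1 contains a Feb 29 — 6×365 + 1×366 = 2556 days.
(2100 is not a leap year (divisible by 100 but not 400).)
March 2106: 31 − 22 = 9 days remain.
Then April (30), May (31), June (30), July (31), August (31), September (30): 30 + 31 + 30 + 31 + 31 + 30 = 183 days.
October 1–19, 2106: 19 days.
Residual: 211 days.
Total: 2767 days.
2767 mod 7 = 2, so 2 days before Tuesday is Sunday.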